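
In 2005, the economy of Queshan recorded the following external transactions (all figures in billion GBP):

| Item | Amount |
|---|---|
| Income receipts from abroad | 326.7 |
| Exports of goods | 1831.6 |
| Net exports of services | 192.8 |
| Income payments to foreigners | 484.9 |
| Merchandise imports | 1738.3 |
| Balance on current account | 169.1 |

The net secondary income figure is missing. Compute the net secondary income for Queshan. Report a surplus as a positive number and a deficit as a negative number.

Current account = goods balance + services balance + net primary income + net secondary income
Sum of the known components = 127.9
Net secondary income = CA - (known components) = 169.1 - 127.9 = 41.2

41.2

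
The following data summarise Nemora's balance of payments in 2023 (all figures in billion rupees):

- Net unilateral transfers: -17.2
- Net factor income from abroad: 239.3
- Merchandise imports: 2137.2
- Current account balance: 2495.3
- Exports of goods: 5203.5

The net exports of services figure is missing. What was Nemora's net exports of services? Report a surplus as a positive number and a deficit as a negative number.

-793.1

Current account = goods balance + services balance + net primary income + net secondary income
Sum of the known components = 3288.4
Net exports of services = CA - (known components) = 2495.3 - 3288.4 = -793.1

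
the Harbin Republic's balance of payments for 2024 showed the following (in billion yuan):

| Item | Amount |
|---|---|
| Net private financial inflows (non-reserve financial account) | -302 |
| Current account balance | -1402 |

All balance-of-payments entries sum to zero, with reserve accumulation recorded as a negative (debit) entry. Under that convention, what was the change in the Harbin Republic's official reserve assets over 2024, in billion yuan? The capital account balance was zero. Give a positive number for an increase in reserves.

Official reserve transactions balance = -((-1402) + (-302)) = 1704
An accumulation of reserves is recorded as a debit (negative entry), so the change in the stock of reserves is the negative of that balance.
Change in official reserves = -(1704) = -1704

-1704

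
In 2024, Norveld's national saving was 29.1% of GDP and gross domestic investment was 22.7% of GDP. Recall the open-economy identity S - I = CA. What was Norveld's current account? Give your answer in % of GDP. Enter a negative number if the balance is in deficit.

S - I = CA (net lending to the rest of the world).
CA = S - I = 29.1 - 22.7 = 6.4

6.4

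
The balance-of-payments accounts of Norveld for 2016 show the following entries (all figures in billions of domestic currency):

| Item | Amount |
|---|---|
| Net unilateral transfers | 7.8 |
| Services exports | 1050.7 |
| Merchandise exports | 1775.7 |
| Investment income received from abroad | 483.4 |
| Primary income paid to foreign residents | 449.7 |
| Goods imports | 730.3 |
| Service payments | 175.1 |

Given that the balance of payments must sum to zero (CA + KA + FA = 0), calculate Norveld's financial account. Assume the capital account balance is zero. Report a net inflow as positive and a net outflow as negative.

Goods balance = 1775.7 - 730.3 = 1045.4
Services balance = 1050.7 - 175.1 = 875.6
Trade balance (goods + services) = 1045.4 + 875.6 = 1921.0
Net primary income = 483.4 - 449.7 = 33.7
Net secondary income = 7.8
Current account = 1921.0 + 33.7 + 7.8 = 1962.5
Financial account = -(1962.5) = -1962.5

-1962.5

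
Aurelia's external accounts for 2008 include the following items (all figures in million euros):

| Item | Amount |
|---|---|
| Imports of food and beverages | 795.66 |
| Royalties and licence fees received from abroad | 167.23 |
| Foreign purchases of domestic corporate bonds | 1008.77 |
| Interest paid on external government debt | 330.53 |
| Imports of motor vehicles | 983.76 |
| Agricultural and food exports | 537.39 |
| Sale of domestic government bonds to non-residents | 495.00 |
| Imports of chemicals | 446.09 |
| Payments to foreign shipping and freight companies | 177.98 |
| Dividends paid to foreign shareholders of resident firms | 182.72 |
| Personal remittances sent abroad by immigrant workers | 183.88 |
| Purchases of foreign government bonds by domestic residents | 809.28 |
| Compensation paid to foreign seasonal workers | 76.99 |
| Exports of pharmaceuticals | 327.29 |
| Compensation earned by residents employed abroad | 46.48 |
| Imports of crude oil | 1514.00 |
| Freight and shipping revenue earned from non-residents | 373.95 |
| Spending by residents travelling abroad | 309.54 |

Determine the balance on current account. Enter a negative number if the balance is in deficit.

-3548.81

Goods: 327.29 - 983.76 - 795.66 + 537.39 - 446.09 - 1514.00 = -2874.83
Services: 373.95 + 167.23 - 309.54 - 177.98 = 53.66
Primary income: -76.99 + 46.48 - 182.72 - 330.53 = -543.76
Secondary income: -183.88
Current account = (-2874.83) + 53.66 + (-543.76) + (-183.88) = -3548.81
(Excluded from the current account — financial account: foreign purchases of domestic corporate bonds 1008.77, sale of domestic government bonds to non-residents 495.00, purchases of foreign government bonds by domestic residents 809.28.)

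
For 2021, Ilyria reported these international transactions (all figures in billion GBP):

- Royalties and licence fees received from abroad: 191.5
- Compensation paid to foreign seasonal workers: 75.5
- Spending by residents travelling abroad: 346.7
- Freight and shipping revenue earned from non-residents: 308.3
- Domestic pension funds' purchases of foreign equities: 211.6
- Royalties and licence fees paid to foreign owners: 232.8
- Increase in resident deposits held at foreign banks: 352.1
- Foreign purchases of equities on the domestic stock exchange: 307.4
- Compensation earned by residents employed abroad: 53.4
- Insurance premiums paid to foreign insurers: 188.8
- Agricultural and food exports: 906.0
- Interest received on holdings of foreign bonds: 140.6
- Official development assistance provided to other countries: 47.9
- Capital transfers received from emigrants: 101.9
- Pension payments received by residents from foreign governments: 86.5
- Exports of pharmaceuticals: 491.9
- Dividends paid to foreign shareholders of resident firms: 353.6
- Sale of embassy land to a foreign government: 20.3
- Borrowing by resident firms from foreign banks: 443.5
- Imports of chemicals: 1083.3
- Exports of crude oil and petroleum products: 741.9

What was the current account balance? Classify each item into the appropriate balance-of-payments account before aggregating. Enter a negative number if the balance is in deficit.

Goods: 491.9 + 906.0 + 741.9 - 1083.3 = 1056.5
Services: 308.3 - 188.8 - 232.8 - 346.7 + 191.5 = -268.5
Primary income: -353.6 + 140.6 + 53.4 - 75.5 = -235.1
Secondary income: 86.5 - 47.9 = 38.6
Current account = 1056.5 + (-268.5) + (-235.1) + 38.6 = 591.5
(Excluded from the current account — financial account: domestic pension funds' purchases of foreign equities 211.6, increase in resident deposits held at foreign banks 352.1, foreign purchases of equities on the domestic stock exchange 307.4, borrowing by resident firms from foreign banks 443.5; capital account: capital transfers received from emigrants 101.9, sale of embassy land to a foreign government 20.3.)

591.5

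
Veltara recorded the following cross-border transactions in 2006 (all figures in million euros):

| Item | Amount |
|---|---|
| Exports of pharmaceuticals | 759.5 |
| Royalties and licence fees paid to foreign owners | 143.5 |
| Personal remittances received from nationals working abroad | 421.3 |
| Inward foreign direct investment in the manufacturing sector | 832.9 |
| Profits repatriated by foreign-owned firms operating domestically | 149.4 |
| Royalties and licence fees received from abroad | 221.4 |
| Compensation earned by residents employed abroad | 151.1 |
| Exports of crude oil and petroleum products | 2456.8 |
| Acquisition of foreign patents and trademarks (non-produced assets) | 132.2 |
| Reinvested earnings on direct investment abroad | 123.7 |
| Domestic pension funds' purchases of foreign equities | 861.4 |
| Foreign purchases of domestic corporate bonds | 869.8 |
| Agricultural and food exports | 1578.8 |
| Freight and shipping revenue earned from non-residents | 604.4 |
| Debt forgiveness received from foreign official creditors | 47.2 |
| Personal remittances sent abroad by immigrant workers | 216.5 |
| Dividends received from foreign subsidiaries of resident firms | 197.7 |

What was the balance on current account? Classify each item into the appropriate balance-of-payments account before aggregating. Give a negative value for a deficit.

6005.3

Goods: 2456.8 + 759.5 + 1578.8 = 4795.1
Services: -143.5 + 604.4 + 221.4 = 682.3
Primary income: 197.7 + 151.1 + 123.7 - 149.4 = 323.1
Secondary income: -216.5 + 421.3 = 204.8
Current account = 4795.1 + 682.3 + 323.1 + 204.8 = 6005.3
(Excluded from the current account — financial account: inward foreign direct investment in the manufacturing sector 832.9, domestic pension funds' purchases of foreign equities 861.4, foreign purchases of domestic corporate bonds 869.8; capital account: acquisition of foreign patents and trademarks (non-produced assets) 132.2, debt forgiveness received from foreign official creditors 47.2.)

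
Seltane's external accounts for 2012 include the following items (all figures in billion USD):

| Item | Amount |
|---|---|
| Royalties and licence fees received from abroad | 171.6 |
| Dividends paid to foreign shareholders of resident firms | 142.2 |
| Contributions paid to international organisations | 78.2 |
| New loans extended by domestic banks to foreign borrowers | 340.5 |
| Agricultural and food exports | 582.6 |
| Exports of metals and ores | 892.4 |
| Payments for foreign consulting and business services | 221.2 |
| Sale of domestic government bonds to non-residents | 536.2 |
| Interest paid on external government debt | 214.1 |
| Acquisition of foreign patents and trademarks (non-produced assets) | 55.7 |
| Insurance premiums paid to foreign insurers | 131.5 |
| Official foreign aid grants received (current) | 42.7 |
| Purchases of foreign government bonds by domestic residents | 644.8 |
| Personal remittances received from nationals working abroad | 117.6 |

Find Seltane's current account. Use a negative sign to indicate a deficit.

1019.7

Goods: 892.4 + 582.6 = 1475.0
Services: -131.5 - 221.2 + 171.6 = -181.1
Primary income: -214.1 - 142.2 = -356.3
Secondary income: -78.2 + 42.7 + 117.6 = 82.1
Current account = 1475.0 + (-181.1) + (-356.3) + 82.1 = 1019.7
(Excluded from the current account — financial account: new loans extended by domestic banks to foreign borrowers 340.5, sale of domestic government bonds to non-residents 536.2, purchases of foreign government bonds by domestic residents 644.8; capital account: acquisition of foreign patents and trademarks (non-produced assets) 55.7.)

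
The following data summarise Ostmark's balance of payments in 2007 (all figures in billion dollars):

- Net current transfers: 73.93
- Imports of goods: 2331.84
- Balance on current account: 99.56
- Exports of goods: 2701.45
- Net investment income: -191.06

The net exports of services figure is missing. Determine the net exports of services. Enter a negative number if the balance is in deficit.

-152.92

Current account = goods balance + services balance + net primary income + net secondary income
Sum of the known components = 252.48
Net exports of services = CA - (known components) = 99.56 - 252.48 = -152.92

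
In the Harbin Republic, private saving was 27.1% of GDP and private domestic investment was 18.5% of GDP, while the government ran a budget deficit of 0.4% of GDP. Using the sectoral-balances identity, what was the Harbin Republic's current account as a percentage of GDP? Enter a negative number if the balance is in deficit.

8.2

By the sectoral-balances identity, CA = (S_private - I) + (T - G).
Private balance = 27.1 - 18.5 = 8.6
Government balance (T - G) = -0.4
CA = 8.6 + (-0.4) = 8.2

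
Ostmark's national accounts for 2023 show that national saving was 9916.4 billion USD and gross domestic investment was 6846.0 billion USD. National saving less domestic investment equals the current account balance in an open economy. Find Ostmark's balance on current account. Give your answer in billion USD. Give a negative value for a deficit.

CA = S - I = 9916.4 - 6846.0 = 3070.4

3070.4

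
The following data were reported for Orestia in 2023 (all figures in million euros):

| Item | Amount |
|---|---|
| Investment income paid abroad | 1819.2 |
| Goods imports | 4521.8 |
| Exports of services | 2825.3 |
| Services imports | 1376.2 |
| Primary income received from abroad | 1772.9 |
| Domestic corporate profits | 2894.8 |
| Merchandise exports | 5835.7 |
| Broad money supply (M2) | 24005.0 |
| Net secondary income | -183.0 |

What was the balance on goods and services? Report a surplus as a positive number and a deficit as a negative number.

2763.0

Goods balance = 5835.7 - 4521.8 = 1313.9
Services balance = 2825.3 - 1376.2 = 1449.1
Trade balance (goods + services) = 1313.9 + 1449.1 = 2763.0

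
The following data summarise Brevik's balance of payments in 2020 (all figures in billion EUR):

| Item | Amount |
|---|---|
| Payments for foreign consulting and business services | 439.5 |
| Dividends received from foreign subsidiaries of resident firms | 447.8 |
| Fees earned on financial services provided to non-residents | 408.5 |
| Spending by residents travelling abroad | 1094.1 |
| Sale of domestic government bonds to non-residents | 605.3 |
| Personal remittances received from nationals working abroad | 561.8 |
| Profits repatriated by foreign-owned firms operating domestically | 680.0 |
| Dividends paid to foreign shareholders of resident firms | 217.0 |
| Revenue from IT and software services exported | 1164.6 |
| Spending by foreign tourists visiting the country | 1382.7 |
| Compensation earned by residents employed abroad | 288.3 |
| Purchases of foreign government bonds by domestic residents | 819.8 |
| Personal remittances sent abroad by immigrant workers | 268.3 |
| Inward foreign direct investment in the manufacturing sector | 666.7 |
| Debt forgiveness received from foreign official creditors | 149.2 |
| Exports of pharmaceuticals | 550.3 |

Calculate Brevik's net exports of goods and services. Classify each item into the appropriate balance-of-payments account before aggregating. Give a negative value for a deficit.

Goods: 550.3
Services: -1094.1 - 439.5 + 408.5 + 1382.7 + 1164.6 = 1422.2
Trade balance = 550.3 + 1422.2 = 1972.5
(Excluded from the trade balance — primary income: dividends received from foreign subsidiaries of resident firms 447.8, profits repatriated by foreign-owned firms operating domestically 680.0, dividends paid to foreign shareholders of resident firms 217.0, compensation earned by residents employed abroad 288.3; financial account: sale of domestic government bonds to non-residents 605.3, purchases of foreign government bonds by domestic residents 819.8, inward foreign direct investment in the manufacturing sector 666.7; secondary income: personal remittances received from nationals working abroad 561.8, personal remittances sent abroad by immigrant workers 268.3; capital account: debt forgiveness received from foreign official creditors 149.2.)

1972.5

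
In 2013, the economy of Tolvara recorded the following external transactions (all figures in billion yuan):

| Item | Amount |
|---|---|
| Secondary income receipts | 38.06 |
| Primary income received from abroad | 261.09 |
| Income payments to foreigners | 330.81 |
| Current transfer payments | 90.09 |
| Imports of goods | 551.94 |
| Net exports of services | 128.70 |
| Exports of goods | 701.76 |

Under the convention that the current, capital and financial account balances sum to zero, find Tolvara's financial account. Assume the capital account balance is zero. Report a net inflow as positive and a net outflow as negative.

-156.77

Goods balance = 701.76 - 551.94 = 149.82
Services balance = 128.70
Trade balance (goods + services) = 149.82 + 128.70 = 278.52
Net primary income = 261.09 - 330.81 = -69.72
Net secondary income = 38.06 - 90.09 = -52.03
Current account = 278.52 + (-69.72) + (-52.03) = 156.77
Financial account = -(156.77) = -156.77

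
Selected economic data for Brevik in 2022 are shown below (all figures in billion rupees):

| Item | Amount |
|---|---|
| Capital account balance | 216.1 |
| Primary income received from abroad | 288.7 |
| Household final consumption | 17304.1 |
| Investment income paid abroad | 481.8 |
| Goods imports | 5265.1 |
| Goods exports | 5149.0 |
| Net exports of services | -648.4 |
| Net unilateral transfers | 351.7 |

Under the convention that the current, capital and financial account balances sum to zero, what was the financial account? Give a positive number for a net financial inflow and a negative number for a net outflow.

Goods balance = 5149.0 - 5265.1 = -116.1
Services balance = -648.4
Trade balance (goods + services) = -116.1 + (-648.4) = -764.5
Net primary income = 288.7 - 481.8 = -193.1
Net secondary income = 351.7
Current account = -764.5 + (-193.1) + 351.7 = -605.9
Financial account = -(-605.9 + 216.1) = 389.8

389.8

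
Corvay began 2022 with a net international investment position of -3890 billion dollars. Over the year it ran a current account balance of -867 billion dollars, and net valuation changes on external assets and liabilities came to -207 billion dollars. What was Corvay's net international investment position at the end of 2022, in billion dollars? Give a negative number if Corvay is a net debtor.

-4964

Change in NIIP = current account + net valuation change = -867 + (-207) = -1074
End-of-year NIIP = -3890 + (-1074) = -4964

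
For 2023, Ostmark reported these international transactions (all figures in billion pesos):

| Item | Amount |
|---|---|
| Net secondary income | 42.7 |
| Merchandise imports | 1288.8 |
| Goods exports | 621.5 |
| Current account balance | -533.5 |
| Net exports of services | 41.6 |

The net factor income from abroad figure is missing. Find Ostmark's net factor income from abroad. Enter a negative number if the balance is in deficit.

Current account = goods balance + services balance + net primary income + net secondary income
Sum of the known components = -583.0
Net factor income from abroad = CA - (known components) = -533.5 - (-583.0) = 49.5

49.5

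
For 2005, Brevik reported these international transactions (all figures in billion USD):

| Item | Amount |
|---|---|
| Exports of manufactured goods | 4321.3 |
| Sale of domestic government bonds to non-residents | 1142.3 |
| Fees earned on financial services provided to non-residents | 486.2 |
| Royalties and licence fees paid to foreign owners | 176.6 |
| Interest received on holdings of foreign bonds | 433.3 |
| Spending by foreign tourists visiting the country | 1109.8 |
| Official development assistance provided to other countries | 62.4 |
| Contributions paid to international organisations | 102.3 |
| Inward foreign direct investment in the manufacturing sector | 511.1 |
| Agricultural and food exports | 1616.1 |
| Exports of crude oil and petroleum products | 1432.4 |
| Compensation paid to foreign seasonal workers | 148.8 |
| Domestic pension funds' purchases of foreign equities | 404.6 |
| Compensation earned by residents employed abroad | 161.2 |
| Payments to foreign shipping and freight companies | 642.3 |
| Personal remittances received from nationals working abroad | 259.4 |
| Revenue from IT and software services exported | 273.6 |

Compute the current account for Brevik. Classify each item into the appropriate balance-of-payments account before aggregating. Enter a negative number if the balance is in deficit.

Goods: 1432.4 + 1616.1 + 4321.3 = 7369.8
Services: -642.3 + 1109.8 + 486.2 + 273.6 - 176.6 = 1050.7
Primary income: -148.8 + 161.2 + 433.3 = 445.7
Secondary income: -102.3 + 259.4 - 62.4 = 94.7
Current account = 7369.8 + 1050.7 + 445.7 + 94.7 = 8960.9
(Excluded from the current account — financial account: sale of domestic government bonds to non-residents 1142.3, inward foreign direct investment in the manufacturing sector 511.1, domestic pension funds' purchases of foreign equities 404.6.)

8960.9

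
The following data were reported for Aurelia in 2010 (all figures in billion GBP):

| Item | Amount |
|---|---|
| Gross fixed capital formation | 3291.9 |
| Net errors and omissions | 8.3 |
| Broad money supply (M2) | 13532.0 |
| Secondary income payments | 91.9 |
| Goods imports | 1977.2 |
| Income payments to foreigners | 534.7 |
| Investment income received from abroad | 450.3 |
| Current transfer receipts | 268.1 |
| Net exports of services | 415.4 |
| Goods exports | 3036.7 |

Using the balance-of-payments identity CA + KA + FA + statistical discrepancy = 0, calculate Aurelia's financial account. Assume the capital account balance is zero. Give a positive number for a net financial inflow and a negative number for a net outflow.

-1575.0

Goods balance = 3036.7 - 1977.2 = 1059.5
Services balance = 415.4
Trade balance (goods + services) = 1059.5 + 415.4 = 1474.9
Net primary income = 450.3 - 534.7 = -84.4
Net secondary income = 268.1 - 91.9 = 176.2
Current account = 1474.9 + (-84.4) + 176.2 = 1566.7
Financial account = -(1566.7 + 8.3) = -1575.0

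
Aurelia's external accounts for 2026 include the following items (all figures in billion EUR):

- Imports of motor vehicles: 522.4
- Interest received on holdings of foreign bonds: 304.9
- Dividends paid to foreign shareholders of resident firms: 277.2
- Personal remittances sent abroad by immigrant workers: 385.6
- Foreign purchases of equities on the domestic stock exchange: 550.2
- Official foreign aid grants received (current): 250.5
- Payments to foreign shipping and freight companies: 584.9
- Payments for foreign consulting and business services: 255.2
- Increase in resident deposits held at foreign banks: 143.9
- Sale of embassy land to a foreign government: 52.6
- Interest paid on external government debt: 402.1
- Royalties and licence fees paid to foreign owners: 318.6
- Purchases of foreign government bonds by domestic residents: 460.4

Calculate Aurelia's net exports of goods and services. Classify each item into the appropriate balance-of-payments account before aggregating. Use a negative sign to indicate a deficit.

-1681.1

Goods: -522.4
Services: -584.9 - 318.6 - 255.2 = -1158.7
Trade balance = -522.4 + (-1158.7) = -1681.1
(Excluded from the trade balance — primary income: interest received on holdings of foreign bonds 304.9, dividends paid to foreign shareholders of resident firms 277.2, interest paid on external government debt 402.1; secondary income: personal remittances sent abroad by immigrant workers 385.6, official foreign aid grants received (current) 250.5; financial account: foreign purchases of equities on the domestic stock exchange 550.2, increase in resident deposits held at foreign banks 143.9, purchases of foreign government bonds by domestic residents 460.4; capital account: sale of embassy land to a foreign government 52.6.)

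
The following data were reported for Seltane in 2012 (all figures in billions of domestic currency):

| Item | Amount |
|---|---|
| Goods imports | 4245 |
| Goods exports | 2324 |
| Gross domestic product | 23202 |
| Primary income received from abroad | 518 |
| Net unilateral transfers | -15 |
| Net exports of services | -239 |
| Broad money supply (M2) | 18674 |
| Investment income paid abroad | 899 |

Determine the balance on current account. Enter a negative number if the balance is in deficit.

Goods balance = 2324 - 4245 = -1921
Services balance = -239
Trade balance (goods + services) = -1921 + (-239) = -2160
Net primary income = 518 - 899 = -381
Net secondary income = -15
Current account = -2160 + (-381) + (-15) = -2556

-2556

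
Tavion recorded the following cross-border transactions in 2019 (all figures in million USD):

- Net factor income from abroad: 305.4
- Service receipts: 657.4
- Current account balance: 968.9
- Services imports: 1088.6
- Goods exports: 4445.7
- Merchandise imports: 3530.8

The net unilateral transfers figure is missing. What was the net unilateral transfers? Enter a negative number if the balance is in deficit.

Current account = goods balance + services balance + net primary income + net secondary income
Sum of the known components = 789.1
Net unilateral transfers = CA - (known components) = 968.9 - 789.1 = 179.8

179.8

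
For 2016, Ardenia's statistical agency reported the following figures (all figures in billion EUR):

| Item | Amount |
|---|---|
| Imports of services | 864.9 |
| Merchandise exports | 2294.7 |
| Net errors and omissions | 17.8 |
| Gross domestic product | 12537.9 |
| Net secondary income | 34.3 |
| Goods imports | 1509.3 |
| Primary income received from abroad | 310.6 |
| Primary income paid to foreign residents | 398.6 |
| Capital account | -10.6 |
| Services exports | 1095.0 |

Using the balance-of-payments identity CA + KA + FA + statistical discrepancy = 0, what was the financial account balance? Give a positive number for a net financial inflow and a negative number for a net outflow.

-969.0

Goods balance = 2294.7 - 1509.3 = 785.4
Services balance = 1095.0 - 864.9 = 230.1
Trade balance (goods + services) = 785.4 + 230.1 = 1015.5
Net primary income = 310.6 - 398.6 = -88.0
Net secondary income = 34.3
Current account = 1015.5 + (-88.0) + 34.3 = 961.8
Financial account = -(961.8 + (-10.6) + 17.8) = -969.0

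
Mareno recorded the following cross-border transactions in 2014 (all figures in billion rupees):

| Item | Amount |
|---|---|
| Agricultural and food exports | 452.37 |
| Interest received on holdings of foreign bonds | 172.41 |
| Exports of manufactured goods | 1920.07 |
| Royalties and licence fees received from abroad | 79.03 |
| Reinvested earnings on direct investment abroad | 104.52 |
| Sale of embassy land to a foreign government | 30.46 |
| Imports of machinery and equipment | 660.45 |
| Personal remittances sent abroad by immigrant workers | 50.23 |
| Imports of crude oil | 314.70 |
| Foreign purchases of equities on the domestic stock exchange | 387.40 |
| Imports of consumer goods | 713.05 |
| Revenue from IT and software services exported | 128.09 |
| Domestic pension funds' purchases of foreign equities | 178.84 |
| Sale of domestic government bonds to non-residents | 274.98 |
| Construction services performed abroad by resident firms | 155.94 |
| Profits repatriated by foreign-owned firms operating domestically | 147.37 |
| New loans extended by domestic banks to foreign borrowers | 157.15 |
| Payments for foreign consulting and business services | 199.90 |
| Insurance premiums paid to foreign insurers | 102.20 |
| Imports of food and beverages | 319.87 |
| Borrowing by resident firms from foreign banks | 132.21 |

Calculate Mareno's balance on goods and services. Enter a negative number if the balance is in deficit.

425.33

Goods: -713.05 - 660.45 - 314.70 + 452.37 + 1920.07 - 319.87 = 364.37
Services: 155.94 - 102.20 + 79.03 + 128.09 - 199.90 = 60.96
Trade balance = 364.37 + 60.96 = 425.33
(Excluded from the trade balance — primary income: interest received on holdings of foreign bonds 172.41, reinvested earnings on direct investment abroad 104.52, profits repatriated by foreign-owned firms operating domestically 147.37; capital account: sale of embassy land to a foreign government 30.46; secondary income: personal remittances sent abroad by immigrant workers 50.23; financial account: foreign purchases of equities on the domestic stock exchange 387.40, domestic pension funds' purchases of foreign equities 178.84, sale of domestic government bonds to non-residents 274.98, new loans extended by domestic banks to foreign borrowers 157.15, borrowing by resident firms from foreign banks 132.21.)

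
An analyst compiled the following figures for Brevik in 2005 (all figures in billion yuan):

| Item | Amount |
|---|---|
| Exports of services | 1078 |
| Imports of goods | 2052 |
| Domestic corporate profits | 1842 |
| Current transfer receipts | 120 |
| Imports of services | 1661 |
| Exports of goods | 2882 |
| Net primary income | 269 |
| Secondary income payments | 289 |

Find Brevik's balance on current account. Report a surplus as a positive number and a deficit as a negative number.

347

Goods balance = 2882 - 2052 = 830
Services balance = 1078 - 1661 = -583
Trade balance (goods + services) = 830 + (-583) = 247
Net primary income = 269
Net secondary income = 120 - 289 = -169
Current account = 247 + 269 + (-169) = 347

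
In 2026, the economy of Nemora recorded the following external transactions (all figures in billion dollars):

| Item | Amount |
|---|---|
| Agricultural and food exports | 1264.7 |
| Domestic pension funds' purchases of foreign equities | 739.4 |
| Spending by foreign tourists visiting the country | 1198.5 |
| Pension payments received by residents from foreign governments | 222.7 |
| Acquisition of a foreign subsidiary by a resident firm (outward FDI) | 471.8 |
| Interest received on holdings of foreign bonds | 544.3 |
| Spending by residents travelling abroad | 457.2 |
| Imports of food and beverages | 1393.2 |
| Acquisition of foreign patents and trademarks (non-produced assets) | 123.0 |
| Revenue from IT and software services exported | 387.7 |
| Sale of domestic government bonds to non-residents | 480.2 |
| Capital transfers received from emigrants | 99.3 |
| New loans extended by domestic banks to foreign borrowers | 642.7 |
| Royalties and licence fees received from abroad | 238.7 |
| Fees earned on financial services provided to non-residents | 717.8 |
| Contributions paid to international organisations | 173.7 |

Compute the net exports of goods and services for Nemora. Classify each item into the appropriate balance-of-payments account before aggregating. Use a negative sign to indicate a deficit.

Goods: 1264.7 - 1393.2 = -128.5
Services: -457.2 + 238.7 + 1198.5 + 717.8 + 387.7 = 2085.5
Trade balance = -128.5 + 2085.5 = 1957.0
(Excluded from the trade balance — financial account: domestic pension funds' purchases of foreign equities 739.4, acquisition of a foreign subsidiary by a resident firm (outward FDI) 471.8, sale of domestic government bonds to non-residents 480.2, new loans extended by domestic banks to foreign borrowers 642.7; secondary income: pension payments received by residents from foreign governments 222.7, contributions paid to international organisations 173.7; primary income: interest received on holdings of foreign bonds 544.3; capital account: acquisition of foreign patents and trademarks (non-produced assets) 123.0, capital transfers received from emigrants 99.3.)

1957.0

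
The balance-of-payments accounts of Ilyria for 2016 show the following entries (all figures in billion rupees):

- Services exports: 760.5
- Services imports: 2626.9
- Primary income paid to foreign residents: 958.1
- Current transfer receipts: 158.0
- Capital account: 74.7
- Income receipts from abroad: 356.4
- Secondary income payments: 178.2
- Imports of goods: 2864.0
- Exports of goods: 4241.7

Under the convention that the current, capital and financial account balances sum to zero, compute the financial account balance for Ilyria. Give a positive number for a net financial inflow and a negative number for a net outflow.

1035.9

Goods balance = 4241.7 - 2864.0 = 1377.7
Services balance = 760.5 - 2626.9 = -1866.4
Trade balance (goods + services) = 1377.7 + (-1866.4) = -488.7
Net primary income = 356.4 - 958.1 = -601.7
Net secondary income = 158.0 - 178.2 = -20.2
Current account = -488.7 + (-601.7) + (-20.2) = -1110.6
Financial account = -(-1110.6 + 74.7) = 1035.9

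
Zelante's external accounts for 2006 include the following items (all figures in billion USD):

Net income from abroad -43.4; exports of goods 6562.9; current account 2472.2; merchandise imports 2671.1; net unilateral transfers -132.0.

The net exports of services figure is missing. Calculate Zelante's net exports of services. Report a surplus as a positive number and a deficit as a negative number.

Current account = goods balance + services balance + net primary income + net secondary income
Sum of the known components = 3716.4
Net exports of services = CA - (known components) = 2472.2 - 3716.4 = -1244.2

-1244.2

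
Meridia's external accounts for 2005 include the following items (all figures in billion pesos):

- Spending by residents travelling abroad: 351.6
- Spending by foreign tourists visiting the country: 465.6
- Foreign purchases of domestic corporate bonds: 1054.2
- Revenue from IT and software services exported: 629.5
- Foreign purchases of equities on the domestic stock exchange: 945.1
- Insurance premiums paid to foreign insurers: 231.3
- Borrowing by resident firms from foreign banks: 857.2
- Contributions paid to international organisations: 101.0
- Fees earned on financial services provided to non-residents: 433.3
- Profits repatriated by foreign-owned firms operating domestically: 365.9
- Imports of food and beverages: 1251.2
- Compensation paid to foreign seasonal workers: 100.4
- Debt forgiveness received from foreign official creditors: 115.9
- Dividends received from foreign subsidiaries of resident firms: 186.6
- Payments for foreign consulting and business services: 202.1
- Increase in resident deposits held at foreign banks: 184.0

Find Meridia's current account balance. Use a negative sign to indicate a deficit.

Goods: -1251.2
Services: 629.5 - 231.3 - 351.6 + 465.6 + 433.3 - 202.1 = 743.4
Primary income: 186.6 - 365.9 - 100.4 = -279.7
Secondary income: -101.0
Current account = (-1251.2) + 743.4 + (-279.7) + (-101.0) = -888.5
(Excluded from the current account — financial account: foreign purchases of domestic corporate bonds 1054.2, foreign purchases of equities on the domestic stock exchange 945.1, borrowing by resident firms from foreign banks 857.2, increase in resident deposits held at foreign banks 184.0; capital account: debt forgiveness received from foreign official creditors 115.9.)

-888.5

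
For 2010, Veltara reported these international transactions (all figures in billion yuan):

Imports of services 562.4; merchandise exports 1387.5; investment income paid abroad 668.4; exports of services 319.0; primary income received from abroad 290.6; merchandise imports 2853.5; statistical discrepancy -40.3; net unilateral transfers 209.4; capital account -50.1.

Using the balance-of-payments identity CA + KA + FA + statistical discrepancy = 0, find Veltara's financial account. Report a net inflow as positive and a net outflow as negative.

Goods balance = 1387.5 - 2853.5 = -1466.0
Services balance = 319.0 - 562.4 = -243.4
Trade balance (goods + services) = -1466.0 + (-243.4) = -1709.4
Net primary income = 290.6 - 668.4 = -377.8
Net secondary income = 209.4
Current account = -1709.4 + (-377.8) + 209.4 = -1877.8
Financial account = -(-1877.8 + (-50.1) + (-40.3)) = 1968.2

1968.2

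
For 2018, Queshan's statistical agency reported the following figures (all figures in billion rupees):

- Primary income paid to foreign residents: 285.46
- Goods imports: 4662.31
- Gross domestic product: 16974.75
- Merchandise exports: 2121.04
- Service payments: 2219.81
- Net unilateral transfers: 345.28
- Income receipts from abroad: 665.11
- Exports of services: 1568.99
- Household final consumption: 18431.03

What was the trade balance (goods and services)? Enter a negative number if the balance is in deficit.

Goods balance = 2121.04 - 4662.31 = -2541.27
Services balance = 1568.99 - 2219.81 = -650.82
Trade balance (goods + services) = -2541.27 + (-650.82) = -3192.09

-3192.09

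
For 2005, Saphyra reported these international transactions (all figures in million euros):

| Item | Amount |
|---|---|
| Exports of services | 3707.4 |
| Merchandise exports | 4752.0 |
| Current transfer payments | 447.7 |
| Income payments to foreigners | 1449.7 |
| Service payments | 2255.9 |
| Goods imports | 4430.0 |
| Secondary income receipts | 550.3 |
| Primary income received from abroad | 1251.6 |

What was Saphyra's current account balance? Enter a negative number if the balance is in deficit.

Goods balance = 4752.0 - 4430.0 = 322.0
Services balance = 3707.4 - 2255.9 = 1451.5
Trade balance (goods + services) = 322.0 + 1451.5 = 1773.5
Net primary income = 1251.6 - 1449.7 = -198.1
Net secondary income = 550.3 - 447.7 = 102.6
Current account = 1773.5 + (-198.1) + 102.6 = 1678.0

1678.0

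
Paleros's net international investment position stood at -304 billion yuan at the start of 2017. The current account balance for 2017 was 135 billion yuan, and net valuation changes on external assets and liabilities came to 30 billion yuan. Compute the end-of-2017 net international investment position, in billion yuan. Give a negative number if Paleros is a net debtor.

Change in NIIP = current account + net valuation change = 135 + 30 = 165
End-of-year NIIP = -304 + 165 = -139

-139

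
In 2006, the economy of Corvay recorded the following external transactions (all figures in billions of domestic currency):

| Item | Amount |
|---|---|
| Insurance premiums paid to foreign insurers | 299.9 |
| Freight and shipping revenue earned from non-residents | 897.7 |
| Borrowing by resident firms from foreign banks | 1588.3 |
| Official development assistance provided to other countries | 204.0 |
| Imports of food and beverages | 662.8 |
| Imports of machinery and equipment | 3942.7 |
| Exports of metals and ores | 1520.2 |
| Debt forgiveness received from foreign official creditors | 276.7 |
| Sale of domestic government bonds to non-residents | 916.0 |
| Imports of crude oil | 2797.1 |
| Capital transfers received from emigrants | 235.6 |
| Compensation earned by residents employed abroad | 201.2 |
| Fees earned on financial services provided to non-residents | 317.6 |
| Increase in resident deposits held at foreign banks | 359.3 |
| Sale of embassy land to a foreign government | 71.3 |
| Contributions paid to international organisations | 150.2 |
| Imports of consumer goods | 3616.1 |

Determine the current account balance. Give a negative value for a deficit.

Goods: -2797.1 - 3616.1 - 3942.7 + 1520.2 - 662.8 = -9498.5
Services: 317.6 - 299.9 + 897.7 = 915.4
Primary income: 201.2
Secondary income: -150.2 - 204.0 = -354.2
Current account = (-9498.5) + 915.4 + 201.2 + (-354.2) = -8736.1
(Excluded from the current account — financial account: borrowing by resident firms from foreign banks 1588.3, sale of domestic government bonds to non-residents 916.0, increase in resident deposits held at foreign banks 359.3; capital account: debt forgiveness received from foreign official creditors 276.7, capital transfers received from emigrants 235.6, sale of embassy land to a foreign government 71.3.)

-8736.1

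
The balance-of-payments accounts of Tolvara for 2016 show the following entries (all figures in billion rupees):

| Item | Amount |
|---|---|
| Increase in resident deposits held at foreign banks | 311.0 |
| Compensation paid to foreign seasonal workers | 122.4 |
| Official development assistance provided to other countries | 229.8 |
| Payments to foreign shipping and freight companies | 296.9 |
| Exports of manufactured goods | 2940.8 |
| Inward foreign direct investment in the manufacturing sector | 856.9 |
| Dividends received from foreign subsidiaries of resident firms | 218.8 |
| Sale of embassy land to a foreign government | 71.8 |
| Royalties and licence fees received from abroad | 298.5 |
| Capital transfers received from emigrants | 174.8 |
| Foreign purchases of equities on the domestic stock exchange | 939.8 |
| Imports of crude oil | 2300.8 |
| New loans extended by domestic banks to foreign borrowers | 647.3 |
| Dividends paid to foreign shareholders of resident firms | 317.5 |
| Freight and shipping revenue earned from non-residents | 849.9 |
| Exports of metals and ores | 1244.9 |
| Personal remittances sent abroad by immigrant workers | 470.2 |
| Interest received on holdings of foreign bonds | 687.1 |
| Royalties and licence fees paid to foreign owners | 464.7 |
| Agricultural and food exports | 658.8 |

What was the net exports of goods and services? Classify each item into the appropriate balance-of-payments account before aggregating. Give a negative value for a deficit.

Goods: -2300.8 + 2940.8 + 658.8 + 1244.9 = 2543.7
Services: -296.9 + 298.5 + 849.9 - 464.7 = 386.8
Trade balance = 2543.7 + 386.8 = 2930.5
(Excluded from the trade balance — financial account: increase in resident deposits held at foreign banks 311.0, inward foreign direct investment in the manufacturing sector 856.9, foreign purchases of equities on the domestic stock exchange 939.8, new loans extended by domestic banks to foreign borrowers 647.3; primary income: compensation paid to foreign seasonal workers 122.4, dividends received from foreign subsidiaries of resident firms 218.8, dividends paid to foreign shareholders of resident firms 317.5, interest received on holdings of foreign bonds 687.1; secondary income: official development assistance provided to other countries 229.8, personal remittances sent abroad by immigrant workers 470.2; capital account: sale of embassy land to a foreign government 71.8, capital transfers received from emigrants 174.8.)

2930.5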